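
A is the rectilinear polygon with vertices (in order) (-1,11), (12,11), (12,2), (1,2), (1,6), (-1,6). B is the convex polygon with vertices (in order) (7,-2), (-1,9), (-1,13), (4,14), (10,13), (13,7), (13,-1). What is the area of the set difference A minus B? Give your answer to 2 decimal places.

|A| = 109, |A∩B| = 98.1818.
|A ∖ B| = |A| − |A∩B| = 109 − 98.1818 = 10.82.

10.82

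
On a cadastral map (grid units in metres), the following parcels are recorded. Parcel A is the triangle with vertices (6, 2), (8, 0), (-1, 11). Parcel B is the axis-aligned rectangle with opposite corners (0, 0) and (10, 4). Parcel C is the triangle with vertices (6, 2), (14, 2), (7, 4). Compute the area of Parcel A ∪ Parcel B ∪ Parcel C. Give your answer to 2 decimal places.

By inclusion–exclusion:
Individual areas: |Parcel A| = 2, |Parcel B| = 40, |Parcel C| = 8.
|Parcel A∩Parcel B| = 1.0101.
|Parcel A∩Parcel C| = 0.0502.
|Parcel B∩Parcel C| = 5.7143.
|Parcel A∩Parcel B∩Parcel C| = 0.0502.
|Parcel A ∪ Parcel B ∪ Parcel C| = 50 − 6.7745 + 0.0502 = 43.28.

43.28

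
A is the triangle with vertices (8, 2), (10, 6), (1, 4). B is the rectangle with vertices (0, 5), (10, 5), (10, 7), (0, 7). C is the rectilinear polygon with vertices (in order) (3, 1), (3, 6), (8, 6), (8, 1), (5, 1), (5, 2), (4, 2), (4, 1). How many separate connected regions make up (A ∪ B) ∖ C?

2

(A ∪ B) ∖ C splits into 2 disjoint pieces (area 1.0159, area 17.25).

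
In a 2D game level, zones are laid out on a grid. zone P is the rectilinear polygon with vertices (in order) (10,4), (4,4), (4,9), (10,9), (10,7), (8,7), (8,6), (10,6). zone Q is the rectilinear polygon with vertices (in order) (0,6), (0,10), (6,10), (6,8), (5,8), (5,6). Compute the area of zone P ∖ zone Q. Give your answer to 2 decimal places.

24.00

|zone P| = 28, |zone P∩zone Q| = 4.
|zone P ∖ zone Q| = |zone P| − |zone P∩zone Q| = 28 − 4 = 24.00.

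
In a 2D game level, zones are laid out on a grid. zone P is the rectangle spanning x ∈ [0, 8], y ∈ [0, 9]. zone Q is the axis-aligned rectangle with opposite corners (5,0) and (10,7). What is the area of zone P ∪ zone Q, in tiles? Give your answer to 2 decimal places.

86.00

By inclusion–exclusion:
Individual areas: |zone P| = 72, |zone Q| = 35.
|zone P∩zone Q|: x∈[5,8], y∈[0,7] → 3·7 = 21.
|zone P ∪ zone Q| = 107 − 21 = 86.00.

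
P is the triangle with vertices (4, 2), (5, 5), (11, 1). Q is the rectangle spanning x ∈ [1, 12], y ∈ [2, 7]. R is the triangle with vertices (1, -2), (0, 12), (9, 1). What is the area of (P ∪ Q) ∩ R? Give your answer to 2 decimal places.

The region (P ∪ Q) ∩ R is the polygon with vertices (4,2), (1,2), (1,7), (4.091,7), (8.735,1.323).
By the shoelace formula its area is 27.10.

27.10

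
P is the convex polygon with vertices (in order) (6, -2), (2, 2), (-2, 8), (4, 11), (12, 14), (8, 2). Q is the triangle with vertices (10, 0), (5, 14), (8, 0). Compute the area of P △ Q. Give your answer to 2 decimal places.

101.37

|P| = 105, |Q| = 14, |P∩Q| = 8.8155.
|P △ Q| = |P| + |Q| − 2·|P∩Q| = 105 + 14 − 17.6309 = 101.37.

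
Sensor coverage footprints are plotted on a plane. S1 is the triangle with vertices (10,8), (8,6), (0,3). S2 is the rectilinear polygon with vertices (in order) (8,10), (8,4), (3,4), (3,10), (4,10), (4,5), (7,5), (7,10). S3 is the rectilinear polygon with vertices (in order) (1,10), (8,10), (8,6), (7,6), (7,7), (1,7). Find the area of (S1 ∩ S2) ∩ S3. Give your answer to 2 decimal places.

The region (S1 ∩ S2) ∩ S3 is the polygon with vertices (7,6.5), (8,7), (8,6), (7,6).
By the shoelace formula its area is 0.75.

0.75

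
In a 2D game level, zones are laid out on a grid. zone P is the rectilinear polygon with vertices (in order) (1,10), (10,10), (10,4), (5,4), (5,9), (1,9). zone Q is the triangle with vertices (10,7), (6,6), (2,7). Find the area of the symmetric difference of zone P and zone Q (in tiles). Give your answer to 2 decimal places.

32.25

|zone P| = 34, |zone Q| = 4, |zone P∩zone Q| = 2.875.
|zone P △ zone Q| = |zone P| + |zone Q| − 2·|zone P∩zone Q| = 34 + 4 − 5.75 = 32.25.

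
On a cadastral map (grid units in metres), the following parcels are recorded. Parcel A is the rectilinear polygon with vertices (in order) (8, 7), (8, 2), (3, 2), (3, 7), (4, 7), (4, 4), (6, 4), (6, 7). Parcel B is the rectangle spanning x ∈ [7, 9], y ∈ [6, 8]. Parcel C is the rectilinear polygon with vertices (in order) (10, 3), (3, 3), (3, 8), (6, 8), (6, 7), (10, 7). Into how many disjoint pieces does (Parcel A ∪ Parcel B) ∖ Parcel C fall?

2

(Parcel A ∪ Parcel B) ∖ Parcel C splits into 2 disjoint pieces (area 5, area 2).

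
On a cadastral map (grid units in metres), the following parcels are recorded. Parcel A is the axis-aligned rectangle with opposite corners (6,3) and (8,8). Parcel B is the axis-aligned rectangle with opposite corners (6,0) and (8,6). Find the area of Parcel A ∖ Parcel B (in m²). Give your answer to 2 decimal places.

|Parcel A∩Parcel B|: x∈[6,8], y∈[3,6] → 2·3 = 6.
|Parcel A| = 10.
|Parcel A ∖ Parcel B| = |Parcel A| − |Parcel A∩Parcel B| = 10 − 6 = 4.00.

4.00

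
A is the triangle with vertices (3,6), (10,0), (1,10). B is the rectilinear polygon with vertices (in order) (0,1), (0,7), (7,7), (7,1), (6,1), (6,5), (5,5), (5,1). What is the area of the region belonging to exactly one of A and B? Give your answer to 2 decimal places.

37.89

|A| = 8, |B| = 38, |A∩B| = 4.0532.
|A △ B| = |A| + |B| − 2·|A∩B| = 8 + 38 − 8.1063 = 37.89.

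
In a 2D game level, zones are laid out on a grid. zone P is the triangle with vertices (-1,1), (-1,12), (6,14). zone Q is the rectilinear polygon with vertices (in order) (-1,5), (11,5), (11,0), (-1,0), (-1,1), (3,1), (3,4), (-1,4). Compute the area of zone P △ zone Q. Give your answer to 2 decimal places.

|zone P| = 38.5, |zone Q| = 48, |zone P∩zone Q| = 1.8846.
|zone P △ zone Q| = |zone P| + |zone Q| − 2·|zone P∩zone Q| = 38.5 + 48 − 3.7692 = 82.73.

82.73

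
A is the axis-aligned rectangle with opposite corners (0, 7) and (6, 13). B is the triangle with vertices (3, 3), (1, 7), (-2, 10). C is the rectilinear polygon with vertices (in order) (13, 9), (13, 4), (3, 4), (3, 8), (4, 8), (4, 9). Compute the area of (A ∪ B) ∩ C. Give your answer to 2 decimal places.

The region (A ∪ B) ∩ C is the polygon with vertices (6,7), (3,7), (3,8), (4,8), (4,9), (6,9).
By the shoelace formula its area is 5.00.

5.00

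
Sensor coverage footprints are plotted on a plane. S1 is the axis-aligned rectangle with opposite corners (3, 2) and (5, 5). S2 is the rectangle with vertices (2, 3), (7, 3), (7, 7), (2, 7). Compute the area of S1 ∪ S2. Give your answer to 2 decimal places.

22.00

By inclusion–exclusion:
Individual areas: |S1| = 6, |S2| = 20.
|S1∩S2|: x∈[3,5], y∈[3,5] → 2·2 = 4.
|S1 ∪ S2| = 26 − 4 = 22.00.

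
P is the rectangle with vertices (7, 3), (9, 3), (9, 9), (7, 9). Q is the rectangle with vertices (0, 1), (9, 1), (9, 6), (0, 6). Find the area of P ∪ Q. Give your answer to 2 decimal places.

51.00

By inclusion–exclusion:
Individual areas: |P| = 12, |Q| = 45.
|P∩Q|: x∈[7,9], y∈[3,6] → 2·3 = 6.
|P ∪ Q| = 57 − 6 = 51.00.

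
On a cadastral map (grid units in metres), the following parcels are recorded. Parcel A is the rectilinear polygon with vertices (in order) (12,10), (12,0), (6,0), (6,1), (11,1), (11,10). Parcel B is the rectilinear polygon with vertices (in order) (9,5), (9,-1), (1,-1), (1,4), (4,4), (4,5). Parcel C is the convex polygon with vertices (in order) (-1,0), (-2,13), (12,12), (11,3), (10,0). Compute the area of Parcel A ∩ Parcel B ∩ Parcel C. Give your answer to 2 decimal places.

3.00

The intersection is the polygon with vertices (6,1), (9,1), (9,0), (6,0).
By the shoelace formula its area is 3.00.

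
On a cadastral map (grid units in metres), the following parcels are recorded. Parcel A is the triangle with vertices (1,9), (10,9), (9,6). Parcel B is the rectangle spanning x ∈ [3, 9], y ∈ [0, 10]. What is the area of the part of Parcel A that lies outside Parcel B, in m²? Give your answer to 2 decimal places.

|Parcel A| = 13.5, |Parcel A∩Parcel B| = 11.25.
|Parcel A ∖ Parcel B| = |Parcel A| − |Parcel A∩Parcel B| = 13.5 − 11.25 = 2.25.

2.25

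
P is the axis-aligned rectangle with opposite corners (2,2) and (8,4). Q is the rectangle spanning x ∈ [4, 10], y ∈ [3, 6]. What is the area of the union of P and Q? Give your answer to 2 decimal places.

By inclusion–exclusion:
Individual areas: |P| = 12, |Q| = 18.
|P∩Q|: x∈[4,8], y∈[3,4] → 4·1 = 4.
|P ∪ Q| = 30 − 4 = 26.00.

26.00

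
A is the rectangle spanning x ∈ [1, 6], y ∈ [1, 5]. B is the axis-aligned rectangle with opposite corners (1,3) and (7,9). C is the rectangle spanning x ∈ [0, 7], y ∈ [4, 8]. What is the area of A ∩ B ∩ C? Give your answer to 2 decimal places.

The intersection is the polygon with vertices (6,4), (1,4), (1,5), (6,5).
By the shoelace formula its area is 5.00.

5.00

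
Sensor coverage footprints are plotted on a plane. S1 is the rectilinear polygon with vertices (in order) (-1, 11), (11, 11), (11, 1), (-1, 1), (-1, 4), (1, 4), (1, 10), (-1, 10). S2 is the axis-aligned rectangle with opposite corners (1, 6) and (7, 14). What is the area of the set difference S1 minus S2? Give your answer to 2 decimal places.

78.00

|S1| = 108, |S1∩S2| = 30.
|S1 ∖ S2| = |S1| − |S1∩S2| = 108 − 30 = 78.00.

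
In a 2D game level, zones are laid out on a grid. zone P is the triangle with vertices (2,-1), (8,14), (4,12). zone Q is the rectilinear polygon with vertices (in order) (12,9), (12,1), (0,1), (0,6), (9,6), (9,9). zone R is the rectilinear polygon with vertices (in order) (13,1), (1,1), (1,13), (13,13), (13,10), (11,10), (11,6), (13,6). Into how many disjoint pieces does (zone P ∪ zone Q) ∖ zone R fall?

(zone P ∪ zone Q) ∖ zone R splits into 4 disjoint pieces (area 0.4923, area 5, area 0.8, area 3).

4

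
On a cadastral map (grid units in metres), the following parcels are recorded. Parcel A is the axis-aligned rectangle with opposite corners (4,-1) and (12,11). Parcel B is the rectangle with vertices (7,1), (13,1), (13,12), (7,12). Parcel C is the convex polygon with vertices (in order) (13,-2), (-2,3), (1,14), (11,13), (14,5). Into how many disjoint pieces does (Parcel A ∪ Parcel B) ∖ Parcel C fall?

2

(Parcel A ∪ Parcel B) ∖ Parcel C splits into 2 disjoint pieces (area 6, area 3.5208).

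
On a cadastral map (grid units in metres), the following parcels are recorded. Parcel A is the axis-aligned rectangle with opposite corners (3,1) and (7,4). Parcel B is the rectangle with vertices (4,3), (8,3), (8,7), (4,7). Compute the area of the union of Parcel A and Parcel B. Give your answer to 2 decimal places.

By inclusion–exclusion:
Individual areas: |Parcel A| = 12, |Parcel B| = 16.
|Parcel A∩Parcel B|: x∈[4,7], y∈[3,4] → 3·1 = 3.
|Parcel A ∪ Parcel B| = 28 − 3 = 25.00.

25.00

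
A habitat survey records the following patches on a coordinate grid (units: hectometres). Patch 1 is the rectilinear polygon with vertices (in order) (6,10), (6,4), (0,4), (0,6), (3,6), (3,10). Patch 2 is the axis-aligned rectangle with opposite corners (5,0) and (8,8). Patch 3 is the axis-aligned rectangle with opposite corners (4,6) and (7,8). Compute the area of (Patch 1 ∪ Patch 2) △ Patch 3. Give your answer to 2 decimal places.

38.00

|Patch 1 ∪ Patch 2| = 44.
|(Patch 1 ∪ Patch 2) ∩ Patch 3| = 6.
|(Patch 1 ∪ Patch 2) △ Patch 3| = 44 + 6 − 12 = 38.00.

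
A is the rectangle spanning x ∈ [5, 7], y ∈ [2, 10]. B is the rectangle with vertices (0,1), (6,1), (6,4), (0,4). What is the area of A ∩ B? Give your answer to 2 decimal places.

|A∩B|: x∈[5,6], y∈[2,4] → 1·2 = 2.

2.00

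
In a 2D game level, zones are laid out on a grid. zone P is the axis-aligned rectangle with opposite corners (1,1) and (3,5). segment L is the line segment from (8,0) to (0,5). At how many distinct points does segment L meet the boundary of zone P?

2

The segment meets the boundary at (1,4.375), (3,3.125).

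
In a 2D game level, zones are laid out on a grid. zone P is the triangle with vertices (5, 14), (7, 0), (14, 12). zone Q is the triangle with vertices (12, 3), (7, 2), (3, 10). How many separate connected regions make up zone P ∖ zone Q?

2

zone P ∖ zone Q splits into 2 disjoint pieces (area 47.6649, area 1.7208).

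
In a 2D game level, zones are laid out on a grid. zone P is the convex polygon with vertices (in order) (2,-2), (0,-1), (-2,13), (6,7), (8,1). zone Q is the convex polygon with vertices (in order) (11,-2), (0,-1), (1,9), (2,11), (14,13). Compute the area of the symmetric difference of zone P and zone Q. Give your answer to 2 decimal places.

|zone P| = 82, |zone Q| = 158, |zone P∩zone Q| = 60.4336.
|zone P △ zone Q| = |zone P| + |zone Q| − 2·|zone P∩zone Q| = 82 + 158 − 120.8671 = 119.13.

119.13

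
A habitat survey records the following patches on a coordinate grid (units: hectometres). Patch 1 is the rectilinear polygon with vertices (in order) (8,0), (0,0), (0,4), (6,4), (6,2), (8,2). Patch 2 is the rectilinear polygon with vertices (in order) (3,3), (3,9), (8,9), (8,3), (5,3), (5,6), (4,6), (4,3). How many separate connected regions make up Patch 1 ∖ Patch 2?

Patch 1 ∖ Patch 2 is a single connected region.

1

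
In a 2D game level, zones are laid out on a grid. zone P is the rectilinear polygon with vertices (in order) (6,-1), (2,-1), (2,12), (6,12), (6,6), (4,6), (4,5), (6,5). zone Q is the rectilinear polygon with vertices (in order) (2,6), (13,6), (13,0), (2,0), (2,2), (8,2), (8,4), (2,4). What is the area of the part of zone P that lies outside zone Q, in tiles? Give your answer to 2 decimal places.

36.00

|zone P| = 50, |zone P∩zone Q| = 14.
|zone P ∖ zone Q| = |zone P| − |zone P∩zone Q| = 50 − 14 = 36.00.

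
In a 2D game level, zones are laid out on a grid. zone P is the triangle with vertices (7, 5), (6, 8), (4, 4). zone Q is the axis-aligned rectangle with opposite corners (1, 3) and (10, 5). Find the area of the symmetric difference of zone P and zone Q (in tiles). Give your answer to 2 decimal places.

|zone P| = 5, |zone Q| = 18, |zone P∩zone Q| = 1.25.
|zone P △ zone Q| = |zone P| + |zone Q| − 2·|zone P∩zone Q| = 5 + 18 − 2.5 = 20.50.

20.50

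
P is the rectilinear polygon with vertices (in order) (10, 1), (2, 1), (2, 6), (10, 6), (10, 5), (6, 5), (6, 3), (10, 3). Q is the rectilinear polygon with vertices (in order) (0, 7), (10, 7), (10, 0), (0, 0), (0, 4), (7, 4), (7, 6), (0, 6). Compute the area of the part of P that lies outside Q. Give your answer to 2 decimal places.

|P| = 32, |P∩Q| = 23.
|P ∖ Q| = |P| − |P∩Q| = 32 − 23 = 9.00.

9.00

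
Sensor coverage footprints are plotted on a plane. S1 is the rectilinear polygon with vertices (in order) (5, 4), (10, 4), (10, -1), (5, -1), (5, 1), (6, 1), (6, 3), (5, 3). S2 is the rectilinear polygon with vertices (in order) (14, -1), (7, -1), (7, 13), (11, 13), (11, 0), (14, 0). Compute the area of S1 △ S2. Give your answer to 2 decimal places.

52.00

|S1| = 23, |S2| = 59, |S1∩S2| = 15.
|S1 △ S2| = |S1| + |S2| − 2·|S1∩S2| = 23 + 59 − 30 = 52.00.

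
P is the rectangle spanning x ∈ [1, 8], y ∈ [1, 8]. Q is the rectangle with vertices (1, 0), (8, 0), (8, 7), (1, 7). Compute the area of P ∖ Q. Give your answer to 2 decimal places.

|P∩Q|: x∈[1,8], y∈[1,7] → 7·6 = 42.
|P| = 49.
|P ∖ Q| = |P| − |P∩Q| = 49 − 42 = 7.00.

7.00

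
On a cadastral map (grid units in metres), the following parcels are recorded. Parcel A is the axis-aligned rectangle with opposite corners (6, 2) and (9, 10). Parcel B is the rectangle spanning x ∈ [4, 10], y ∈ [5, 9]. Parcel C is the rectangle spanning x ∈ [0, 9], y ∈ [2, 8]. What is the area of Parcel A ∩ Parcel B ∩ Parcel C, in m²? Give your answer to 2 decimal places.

The intersection is the polygon with vertices (6,5), (6,8), (9,8), (9,5).
By the shoelace formula its area is 9.00.

9.00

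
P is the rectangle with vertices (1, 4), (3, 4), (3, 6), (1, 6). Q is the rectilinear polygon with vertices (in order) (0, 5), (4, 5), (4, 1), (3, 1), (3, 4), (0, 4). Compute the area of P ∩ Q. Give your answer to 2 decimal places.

2.00

The intersection is the polygon with vertices (3,4), (1,4), (1,5), (3,5).
By the shoelace formula its area is 2.00.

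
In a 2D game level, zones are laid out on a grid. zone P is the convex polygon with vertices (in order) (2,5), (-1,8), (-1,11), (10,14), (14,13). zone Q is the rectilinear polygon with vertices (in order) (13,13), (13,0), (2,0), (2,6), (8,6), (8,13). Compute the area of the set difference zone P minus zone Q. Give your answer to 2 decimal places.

51.58

|zone P| = 64, |zone P∩zone Q| = 12.4167.
|zone P ∖ zone Q| = |zone P| − |zone P∩zone Q| = 64 − 12.4167 = 51.58.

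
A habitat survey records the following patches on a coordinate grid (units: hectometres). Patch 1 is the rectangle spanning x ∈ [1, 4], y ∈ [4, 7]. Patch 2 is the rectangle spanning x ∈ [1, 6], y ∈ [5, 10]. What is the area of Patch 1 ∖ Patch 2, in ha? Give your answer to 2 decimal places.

|Patch 1∩Patch 2|: x∈[1,4], y∈[5,7] → 3·2 = 6.
|Patch 1| = 9.
|Patch 1 ∖ Patch 2| = |Patch 1| − |Patch 1∩Patch 2| = 9 − 6 = 3.00.

3.00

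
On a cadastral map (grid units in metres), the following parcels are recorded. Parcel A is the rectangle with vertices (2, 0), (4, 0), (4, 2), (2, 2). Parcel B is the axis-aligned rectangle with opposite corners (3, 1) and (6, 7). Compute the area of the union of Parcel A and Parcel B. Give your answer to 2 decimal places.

By inclusion–exclusion:
Individual areas: |Parcel A| = 4, |Parcel B| = 18.
|Parcel A∩Parcel B|: x∈[3,4], y∈[1,2] → 1·1 = 1.
|Parcel A ∪ Parcel B| = 22 − 1 = 21.00.

21.00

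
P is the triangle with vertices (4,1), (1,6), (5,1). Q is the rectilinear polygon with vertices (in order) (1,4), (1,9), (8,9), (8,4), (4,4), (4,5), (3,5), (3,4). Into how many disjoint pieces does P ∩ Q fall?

P ∩ Q is a single connected region.

1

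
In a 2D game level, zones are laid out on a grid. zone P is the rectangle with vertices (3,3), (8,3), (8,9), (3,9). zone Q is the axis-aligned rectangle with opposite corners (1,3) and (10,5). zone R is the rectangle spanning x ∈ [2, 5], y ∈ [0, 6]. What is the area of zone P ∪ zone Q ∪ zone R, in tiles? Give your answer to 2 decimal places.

48.00

By inclusion–exclusion:
Individual areas: |zone P| = 30, |zone Q| = 18, |zone R| = 18.
|zone P∩zone Q|: x∈[3,8], y∈[3,5] → 5·2 = 10.
|zone P∩zone R|: x∈[3,5], y∈[3,6] → 2·3 = 6.
|zone Q∩zone R|: x∈[2,5], y∈[3,5] → 3·2 = 6.
|zone P∩zone Q∩zone R| = 4.
|zone P ∪ zone Q ∪ zone R| = 66 − 22 + 4 = 48.00.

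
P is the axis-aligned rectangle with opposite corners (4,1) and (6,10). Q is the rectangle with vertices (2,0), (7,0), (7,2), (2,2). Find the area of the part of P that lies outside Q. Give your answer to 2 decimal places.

|P∩Q|: x∈[4,6], y∈[1,2] → 2·1 = 2.
|P| = 18.
|P ∖ Q| = |P| − |P∩Q| = 18 − 2 = 16.00.

16.00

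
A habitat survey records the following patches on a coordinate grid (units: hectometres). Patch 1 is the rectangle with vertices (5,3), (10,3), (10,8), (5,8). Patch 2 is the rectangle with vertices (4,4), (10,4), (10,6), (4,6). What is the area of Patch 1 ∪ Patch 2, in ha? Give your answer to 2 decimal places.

By inclusion–exclusion:
Individual areas: |Patch 1| = 25, |Patch 2| = 12.
|Patch 1∩Patch 2|: x∈[5,10], y∈[4,6] → 5·2 = 10.
|Patch 1 ∪ Patch 2| = 37 − 10 = 27.00.

27.00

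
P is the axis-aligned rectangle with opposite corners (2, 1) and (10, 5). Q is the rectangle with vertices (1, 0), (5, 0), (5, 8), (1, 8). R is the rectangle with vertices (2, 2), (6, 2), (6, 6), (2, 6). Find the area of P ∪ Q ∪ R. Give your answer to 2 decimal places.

By inclusion–exclusion:
Individual areas: |P| = 32, |Q| = 32, |R| = 16.
|P∩Q|: x∈[2,5], y∈[1,5] → 3·4 = 12.
|P∩R|: x∈[2,6], y∈[2,5] → 4·3 = 12.
|Q∩R|: x∈[2,5], y∈[2,6] → 3·4 = 12.
|P∩Q∩R| = 9.
|P ∪ Q ∪ R| = 80 − 36 + 9 = 53.00.

53.00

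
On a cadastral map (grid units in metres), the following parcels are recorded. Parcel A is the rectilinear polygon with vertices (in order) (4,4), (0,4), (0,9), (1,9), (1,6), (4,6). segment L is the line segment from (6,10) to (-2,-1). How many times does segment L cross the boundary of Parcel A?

The segment meets the boundary at (1.636,4), (3.091,6).

2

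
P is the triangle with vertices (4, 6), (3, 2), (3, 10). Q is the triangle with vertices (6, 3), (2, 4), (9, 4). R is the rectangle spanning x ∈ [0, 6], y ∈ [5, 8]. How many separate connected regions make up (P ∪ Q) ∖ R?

(P ∪ Q) ∖ R splits into 2 disjoint pieces (area 4.4853, area 0.5).

2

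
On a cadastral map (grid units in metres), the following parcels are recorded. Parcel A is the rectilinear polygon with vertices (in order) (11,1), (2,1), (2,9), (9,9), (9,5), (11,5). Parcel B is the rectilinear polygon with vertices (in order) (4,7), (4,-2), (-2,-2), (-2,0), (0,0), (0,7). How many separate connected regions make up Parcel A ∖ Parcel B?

1

Parcel A ∖ Parcel B is a single connected region.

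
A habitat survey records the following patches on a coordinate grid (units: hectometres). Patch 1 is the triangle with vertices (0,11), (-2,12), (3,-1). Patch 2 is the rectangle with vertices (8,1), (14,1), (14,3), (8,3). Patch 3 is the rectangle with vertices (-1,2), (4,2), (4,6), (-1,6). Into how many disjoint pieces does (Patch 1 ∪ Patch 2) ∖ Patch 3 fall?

(Patch 1 ∪ Patch 2) ∖ Patch 3 splits into 3 disjoint pieces (area 7.2019, area 0.6058, area 12).

3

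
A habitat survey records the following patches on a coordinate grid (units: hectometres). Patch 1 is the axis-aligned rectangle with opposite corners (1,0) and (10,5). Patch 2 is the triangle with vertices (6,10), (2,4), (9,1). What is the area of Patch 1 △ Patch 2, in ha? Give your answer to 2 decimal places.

43.00

|Patch 1| = 45, |Patch 2| = 27, |Patch 1∩Patch 2| = 14.5.
|Patch 1 △ Patch 2| = |Patch 1| + |Patch 2| − 2·|Patch 1∩Patch 2| = 45 + 27 − 29 = 43.00.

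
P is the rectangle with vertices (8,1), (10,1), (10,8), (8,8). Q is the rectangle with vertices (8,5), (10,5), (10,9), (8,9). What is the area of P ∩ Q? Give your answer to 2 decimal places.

|P∩Q|: x∈[8,10], y∈[5,8] → 2·3 = 6.

6.00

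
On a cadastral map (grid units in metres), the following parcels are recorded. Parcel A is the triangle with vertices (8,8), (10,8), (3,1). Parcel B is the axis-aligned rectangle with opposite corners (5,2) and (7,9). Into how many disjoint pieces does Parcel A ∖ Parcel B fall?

Parcel A ∖ Parcel B splits into 2 disjoint pieces (area 3.8, area 0.8).

2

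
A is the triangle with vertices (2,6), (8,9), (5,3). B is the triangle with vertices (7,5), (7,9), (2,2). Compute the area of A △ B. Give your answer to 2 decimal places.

|A| = 13.5, |B| = 10, |A∩B| = 6.7659.
|A △ B| = |A| + |B| − 2·|A∩B| = 13.5 + 10 − 13.5317 = 9.97.

9.97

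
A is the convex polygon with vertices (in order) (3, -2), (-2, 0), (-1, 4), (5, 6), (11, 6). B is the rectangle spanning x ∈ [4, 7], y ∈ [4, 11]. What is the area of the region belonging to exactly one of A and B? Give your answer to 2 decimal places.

66.33

|A| = 57, |B| = 21, |A∩B| = 5.8333.
|A △ B| = |A| + |B| − 2·|A∩B| = 57 + 21 − 11.6667 = 66.33.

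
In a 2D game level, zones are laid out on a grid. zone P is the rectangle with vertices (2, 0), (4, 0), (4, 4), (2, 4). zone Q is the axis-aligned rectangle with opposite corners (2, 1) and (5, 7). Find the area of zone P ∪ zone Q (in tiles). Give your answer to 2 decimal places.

By inclusion–exclusion:
Individual areas: |zone P| = 8, |zone Q| = 18.
|zone P∩zone Q|: x∈[2,4], y∈[1,4] → 2·3 = 6.
|zone P ∪ zone Q| = 26 − 6 = 20.00.

20.00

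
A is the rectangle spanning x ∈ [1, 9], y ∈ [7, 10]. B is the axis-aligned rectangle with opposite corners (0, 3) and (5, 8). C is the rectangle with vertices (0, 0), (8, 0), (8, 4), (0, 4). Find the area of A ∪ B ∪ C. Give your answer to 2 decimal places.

72.00

By inclusion–exclusion:
Individual areas: |A| = 24, |B| = 25, |C| = 32.
|A∩B|: x∈[1,5], y∈[7,8] → 4·1 = 4.
|A∩C| = 0 (no overlap).
|B∩C|: x∈[0,5], y∈[3,4] → 5·1 = 5.
|A∩B∩C| = 0.
|A ∪ B ∪ C| = 81 − 9 + 0 = 72.00.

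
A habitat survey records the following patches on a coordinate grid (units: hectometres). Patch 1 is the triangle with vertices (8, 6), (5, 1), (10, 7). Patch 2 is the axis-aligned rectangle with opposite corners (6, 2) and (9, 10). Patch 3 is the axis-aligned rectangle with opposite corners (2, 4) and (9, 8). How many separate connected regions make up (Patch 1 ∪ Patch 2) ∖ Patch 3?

3

(Patch 1 ∪ Patch 2) ∖ Patch 3 splits into 3 disjoint pieces (area 6.2333, area 6, area 0.35).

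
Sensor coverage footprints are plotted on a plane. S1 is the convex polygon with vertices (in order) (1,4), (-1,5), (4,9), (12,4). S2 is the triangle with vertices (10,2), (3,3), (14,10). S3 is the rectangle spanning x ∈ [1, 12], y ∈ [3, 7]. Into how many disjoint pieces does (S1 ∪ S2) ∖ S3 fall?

4

(S1 ∪ S2) ∖ S3 splits into 4 disjoint pieces (area 2.6, area 5.7, area 5.0714, area 3.75).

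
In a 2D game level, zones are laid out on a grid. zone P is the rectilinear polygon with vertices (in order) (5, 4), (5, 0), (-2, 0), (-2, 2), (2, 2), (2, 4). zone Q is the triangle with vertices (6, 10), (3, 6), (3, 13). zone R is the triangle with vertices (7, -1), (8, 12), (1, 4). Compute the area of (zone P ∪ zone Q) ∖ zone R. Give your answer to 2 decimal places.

|zone P ∪ zone Q| = 30.5.
|(zone P ∪ zone Q) ∩ zone R| = 6.4643.
|(zone P ∪ zone Q) ∖ zone R| = 30.5 − 6.4643 = 24.04.

24.04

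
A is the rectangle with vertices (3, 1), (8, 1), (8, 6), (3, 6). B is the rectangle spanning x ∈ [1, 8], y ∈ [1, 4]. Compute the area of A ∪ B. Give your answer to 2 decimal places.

By inclusion–exclusion:
Individual areas: |A| = 25, |B| = 21.
|A∩B|: x∈[3,8], y∈[1,4] → 5·3 = 15.
|A ∪ B| = 46 − 15 = 31.00.

31.00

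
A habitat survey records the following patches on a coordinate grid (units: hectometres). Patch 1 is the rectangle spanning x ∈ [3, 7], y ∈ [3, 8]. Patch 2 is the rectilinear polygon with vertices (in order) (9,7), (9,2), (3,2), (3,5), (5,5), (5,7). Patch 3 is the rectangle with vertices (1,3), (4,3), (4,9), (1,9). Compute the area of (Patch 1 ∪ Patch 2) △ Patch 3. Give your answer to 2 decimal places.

|Patch 1 ∪ Patch 2| = 34.
|(Patch 1 ∪ Patch 2) ∩ Patch 3| = 5.
|(Patch 1 ∪ Patch 2) △ Patch 3| = 34 + 18 − 10 = 42.00.

42.00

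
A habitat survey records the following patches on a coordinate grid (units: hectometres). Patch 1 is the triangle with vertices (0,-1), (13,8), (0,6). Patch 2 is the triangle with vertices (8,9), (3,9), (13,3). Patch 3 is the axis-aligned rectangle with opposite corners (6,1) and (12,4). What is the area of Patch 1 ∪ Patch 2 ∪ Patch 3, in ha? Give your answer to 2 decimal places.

73.57

By inclusion–exclusion:
Individual areas: |Patch 1| = 45.5, |Patch 2| = 15, |Patch 3| = 18.
|Patch 1∩Patch 2| = 4.2818.
|Patch 1∩Patch 3| = 0.5171.
|Patch 2∩Patch 3| = 0.1333.
|Patch 1∩Patch 2∩Patch 3| = 0.
|Patch 1 ∪ Patch 2 ∪ Patch 3| = 78.5 − 4.9322 + 0 = 73.57.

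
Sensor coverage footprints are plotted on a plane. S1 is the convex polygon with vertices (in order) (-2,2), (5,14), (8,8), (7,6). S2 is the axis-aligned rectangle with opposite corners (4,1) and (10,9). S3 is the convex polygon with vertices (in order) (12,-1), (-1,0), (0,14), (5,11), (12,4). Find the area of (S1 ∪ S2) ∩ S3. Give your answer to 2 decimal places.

The region (S1 ∪ S2) ∩ S3 is the polygon with vertices (10,1), (4,1), (4,4.667), (-0.82,2.525), (-0.698,4.233), (3.704,11.778), (5,11), (10,6).
By the shoelace formula its area is 69.58.

69.58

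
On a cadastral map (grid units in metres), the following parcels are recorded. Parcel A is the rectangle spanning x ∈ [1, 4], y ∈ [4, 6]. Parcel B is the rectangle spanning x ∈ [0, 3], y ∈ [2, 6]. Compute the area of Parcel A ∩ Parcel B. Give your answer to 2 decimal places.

4.00

|Parcel A∩Parcel B|: x∈[1,3], y∈[4,6] → 2·2 = 4.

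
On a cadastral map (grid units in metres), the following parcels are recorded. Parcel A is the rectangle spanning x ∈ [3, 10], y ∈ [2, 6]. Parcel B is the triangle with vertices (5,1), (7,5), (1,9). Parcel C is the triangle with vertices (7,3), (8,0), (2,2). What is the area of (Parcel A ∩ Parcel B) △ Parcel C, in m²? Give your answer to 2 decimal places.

|Parcel A ∩ Parcel B| = 10.75.
|(Parcel A ∩ Parcel B) ∩ Parcel C| = 0.7929.
|(Parcel A ∩ Parcel B) △ Parcel C| = 10.75 + 8 − 1.5859 = 17.16.

17.16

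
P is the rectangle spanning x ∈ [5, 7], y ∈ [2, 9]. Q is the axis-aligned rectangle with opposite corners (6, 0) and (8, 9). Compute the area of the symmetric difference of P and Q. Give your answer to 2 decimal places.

18.00

|P∩Q|: x∈[6,7], y∈[2,9] → 1·7 = 7.
|P △ Q| = |P| + |Q| − 2·|P∩Q| = 14 + 18 − 14 = 18.00.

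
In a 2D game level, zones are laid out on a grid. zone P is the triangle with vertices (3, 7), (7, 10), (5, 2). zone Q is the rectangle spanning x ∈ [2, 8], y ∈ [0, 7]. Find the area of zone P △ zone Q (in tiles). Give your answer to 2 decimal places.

38.75

|zone P| = 13, |zone Q| = 42, |zone P∩zone Q| = 8.125.
|zone P △ zone Q| = |zone P| + |zone Q| − 2·|zone P∩zone Q| = 13 + 42 − 16.25 = 38.75.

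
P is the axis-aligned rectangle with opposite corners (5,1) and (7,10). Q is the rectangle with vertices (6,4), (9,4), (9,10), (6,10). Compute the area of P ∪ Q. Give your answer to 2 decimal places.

By inclusion–exclusion:
Individual areas: |P| = 18, |Q| = 18.
|P∩Q|: x∈[6,7], y∈[4,10] → 1·6 = 6.
|P ∪ Q| = 36 − 6 = 30.00.

30.00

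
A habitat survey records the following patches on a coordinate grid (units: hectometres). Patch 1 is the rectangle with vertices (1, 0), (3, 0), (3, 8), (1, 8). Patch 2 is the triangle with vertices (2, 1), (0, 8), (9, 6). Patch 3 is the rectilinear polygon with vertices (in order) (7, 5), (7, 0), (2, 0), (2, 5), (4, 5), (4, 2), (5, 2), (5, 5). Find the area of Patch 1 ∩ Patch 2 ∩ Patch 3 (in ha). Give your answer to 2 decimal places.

The intersection is the polygon with vertices (2,1), (2,5), (3,5), (3,1.714).
By the shoelace formula its area is 3.64.

3.64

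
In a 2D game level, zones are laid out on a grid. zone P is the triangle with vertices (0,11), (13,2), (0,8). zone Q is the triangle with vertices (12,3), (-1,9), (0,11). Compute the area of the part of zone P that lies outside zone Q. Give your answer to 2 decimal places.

|zone P| = 19.5, |zone P∩zone Q| = 13.1282.
|zone P ∖ zone Q| = |zone P| − |zone P∩zone Q| = 19.5 − 13.1282 = 6.37.

6.37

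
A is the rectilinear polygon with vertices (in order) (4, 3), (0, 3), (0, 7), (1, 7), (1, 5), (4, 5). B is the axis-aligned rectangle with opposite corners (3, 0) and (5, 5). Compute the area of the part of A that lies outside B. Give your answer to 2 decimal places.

8.00

|A| = 10, |A∩B| = 2.
|A ∖ B| = |A| − |A∩B| = 10 − 2 = 8.00.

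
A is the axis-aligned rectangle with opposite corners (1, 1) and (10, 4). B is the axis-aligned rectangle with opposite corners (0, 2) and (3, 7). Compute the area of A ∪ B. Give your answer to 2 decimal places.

By inclusion–exclusion:
Individual areas: |A| = 27, |B| = 15.
|A∩B|: x∈[1,3], y∈[2,4] → 2·2 = 4.
|A ∪ B| = 42 − 4 = 38.00.

38.00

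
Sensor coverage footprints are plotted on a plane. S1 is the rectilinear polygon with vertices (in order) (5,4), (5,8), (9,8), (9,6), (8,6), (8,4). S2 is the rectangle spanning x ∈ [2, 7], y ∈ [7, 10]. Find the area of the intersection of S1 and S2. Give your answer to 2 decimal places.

2.00

The intersection is the polygon with vertices (5,8), (7,8), (7,7), (5,7).
By the shoelace formula its area is 2.00.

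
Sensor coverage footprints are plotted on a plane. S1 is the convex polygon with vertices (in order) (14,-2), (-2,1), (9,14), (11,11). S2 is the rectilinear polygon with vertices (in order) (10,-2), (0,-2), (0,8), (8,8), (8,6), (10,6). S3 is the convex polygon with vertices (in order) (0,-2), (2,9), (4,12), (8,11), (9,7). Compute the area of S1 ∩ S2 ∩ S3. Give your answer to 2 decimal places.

33.28

The intersection is the polygon with vertices (3.923,8), (8,8), (8,6), (2.211,0.21), (0.462,0.538), (1.242,4.832).
By the shoelace formula its area is 33.28.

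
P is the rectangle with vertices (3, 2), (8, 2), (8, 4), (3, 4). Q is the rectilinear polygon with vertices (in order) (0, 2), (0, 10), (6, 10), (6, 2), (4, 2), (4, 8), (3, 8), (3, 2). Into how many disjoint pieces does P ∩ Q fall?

P ∩ Q is a single connected region.

1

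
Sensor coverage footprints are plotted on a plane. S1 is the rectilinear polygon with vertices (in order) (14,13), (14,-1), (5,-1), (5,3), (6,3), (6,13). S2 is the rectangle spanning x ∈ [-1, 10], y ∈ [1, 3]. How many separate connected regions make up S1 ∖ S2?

S1 ∖ S2 is a single connected region.

1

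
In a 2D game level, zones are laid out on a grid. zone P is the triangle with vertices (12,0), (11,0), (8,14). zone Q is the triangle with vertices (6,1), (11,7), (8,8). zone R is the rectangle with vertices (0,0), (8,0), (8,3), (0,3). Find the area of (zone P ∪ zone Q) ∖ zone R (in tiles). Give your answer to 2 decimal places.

16.56

|zone P ∪ zone Q| = 17.6533.
|(zone P ∪ zone Q) ∩ zone R| = 1.0952.
|(zone P ∪ zone Q) ∖ zone R| = 17.6533 − 1.0952 = 16.56.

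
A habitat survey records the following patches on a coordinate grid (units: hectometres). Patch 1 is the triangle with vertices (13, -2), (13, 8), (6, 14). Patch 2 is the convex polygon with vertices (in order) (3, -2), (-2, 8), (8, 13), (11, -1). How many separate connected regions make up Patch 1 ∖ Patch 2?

2

Patch 1 ∖ Patch 2 splits into 2 disjoint pieces (area 29.5312, area 0.7557).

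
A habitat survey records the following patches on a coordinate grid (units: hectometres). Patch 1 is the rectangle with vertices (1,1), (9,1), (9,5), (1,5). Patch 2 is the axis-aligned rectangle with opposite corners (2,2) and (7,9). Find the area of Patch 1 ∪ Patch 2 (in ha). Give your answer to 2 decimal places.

52.00

By inclusion–exclusion:
Individual areas: |Patch 1| = 32, |Patch 2| = 35.
|Patch 1∩Patch 2|: x∈[2,7], y∈[2,5] → 5·3 = 15.
|Patch 1 ∪ Patch 2| = 67 − 15 = 52.00.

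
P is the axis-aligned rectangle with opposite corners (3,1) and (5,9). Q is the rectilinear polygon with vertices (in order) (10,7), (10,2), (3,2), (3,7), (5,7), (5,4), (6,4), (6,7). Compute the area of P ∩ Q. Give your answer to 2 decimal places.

The intersection is the polygon with vertices (5,2), (3,2), (3,7), (5,7), (5,4).
By the shoelace formula its area is 10.00.

10.00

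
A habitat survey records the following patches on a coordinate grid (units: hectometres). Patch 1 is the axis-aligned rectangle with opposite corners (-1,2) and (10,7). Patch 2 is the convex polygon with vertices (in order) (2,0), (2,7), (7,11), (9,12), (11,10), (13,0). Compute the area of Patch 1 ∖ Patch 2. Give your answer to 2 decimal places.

15.00

|Patch 1| = 55, |Patch 1∩Patch 2| = 40.
|Patch 1 ∖ Patch 2| = |Patch 1| − |Patch 1∩Patch 2| = 55 − 40 = 15.00.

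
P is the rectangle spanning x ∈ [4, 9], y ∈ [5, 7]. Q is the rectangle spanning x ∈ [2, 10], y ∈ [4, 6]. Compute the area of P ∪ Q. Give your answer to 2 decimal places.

21.00

By inclusion–exclusion:
Individual areas: |P| = 10, |Q| = 16.
|P∩Q|: x∈[4,9], y∈[5,6] → 5·1 = 5.
|P ∪ Q| = 26 − 5 = 21.00.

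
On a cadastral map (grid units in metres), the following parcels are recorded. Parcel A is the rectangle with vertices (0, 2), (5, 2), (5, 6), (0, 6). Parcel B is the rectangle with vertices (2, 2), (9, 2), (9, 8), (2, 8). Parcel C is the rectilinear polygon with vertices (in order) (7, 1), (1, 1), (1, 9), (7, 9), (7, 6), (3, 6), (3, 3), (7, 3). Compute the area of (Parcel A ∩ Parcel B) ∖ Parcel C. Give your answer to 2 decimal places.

|Parcel A ∩ Parcel B| = 12.
|(Parcel A ∩ Parcel B) ∩ Parcel C| = 6.
|(Parcel A ∩ Parcel B) ∖ Parcel C| = 12 − 6 = 6.00.

6.00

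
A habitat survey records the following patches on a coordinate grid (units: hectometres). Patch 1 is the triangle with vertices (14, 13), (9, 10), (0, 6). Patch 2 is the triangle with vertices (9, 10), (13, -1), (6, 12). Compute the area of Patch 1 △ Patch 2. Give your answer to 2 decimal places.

|Patch 1| = 3.5, |Patch 2| = 12.5, |Patch 1∩Patch 2| = 0.6382.
|Patch 1 △ Patch 2| = |Patch 1| + |Patch 2| − 2·|Patch 1∩Patch 2| = 3.5 + 12.5 − 1.2763 = 14.72.

14.72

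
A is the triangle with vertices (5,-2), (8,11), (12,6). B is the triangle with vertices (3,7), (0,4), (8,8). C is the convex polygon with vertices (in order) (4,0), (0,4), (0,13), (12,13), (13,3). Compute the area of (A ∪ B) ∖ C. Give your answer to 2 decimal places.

2.68

|A ∪ B| = 39.4148.
|(A ∪ B) ∩ C| = 36.7326.
|(A ∪ B) ∖ C| = 39.4148 − 36.7326 = 2.68.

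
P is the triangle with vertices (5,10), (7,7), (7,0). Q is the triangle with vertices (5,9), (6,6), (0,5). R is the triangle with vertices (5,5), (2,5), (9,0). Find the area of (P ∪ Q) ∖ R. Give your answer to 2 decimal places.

15.75

|P ∪ Q| = 16.3468.
|(P ∪ Q) ∩ R| = 0.5952.
|(P ∪ Q) ∖ R| = 16.3468 − 0.5952 = 15.75.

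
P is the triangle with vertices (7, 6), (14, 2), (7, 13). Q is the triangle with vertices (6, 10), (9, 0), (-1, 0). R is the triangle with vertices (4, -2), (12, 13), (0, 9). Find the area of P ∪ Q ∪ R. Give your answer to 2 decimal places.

105.50

By inclusion–exclusion:
Individual areas: |P| = 24.5, |Q| = 50, |R| = 74.
|P∩Q| = 0.0805.
|P∩R| = 10.869.
|Q∩R| = 32.1354.
|P∩Q∩R| = 0.0805.
|P ∪ Q ∪ R| = 148.5 − 43.0848 + 0.0805 = 105.50.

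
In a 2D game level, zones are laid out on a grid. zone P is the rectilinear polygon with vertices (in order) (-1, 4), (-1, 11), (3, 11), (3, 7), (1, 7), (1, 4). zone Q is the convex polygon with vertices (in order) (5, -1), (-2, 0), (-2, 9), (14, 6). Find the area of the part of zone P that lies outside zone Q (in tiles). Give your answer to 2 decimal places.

|zone P| = 22, |zone P∩zone Q| = 11.75.
|zone P ∖ zone Q| = |zone P| − |zone P∩zone Q| = 22 − 11.75 = 10.25.

10.25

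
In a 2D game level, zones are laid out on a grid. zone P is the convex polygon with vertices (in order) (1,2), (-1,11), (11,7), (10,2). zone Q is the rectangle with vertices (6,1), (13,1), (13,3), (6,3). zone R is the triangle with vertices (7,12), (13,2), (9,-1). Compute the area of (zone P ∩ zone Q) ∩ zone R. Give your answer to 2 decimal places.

1.64

The region (zone P ∩ zone Q) ∩ zone R is the polygon with vertices (8.539,2), (8.385,3), (10.2,3), (10,2).
By the shoelace formula its area is 1.64.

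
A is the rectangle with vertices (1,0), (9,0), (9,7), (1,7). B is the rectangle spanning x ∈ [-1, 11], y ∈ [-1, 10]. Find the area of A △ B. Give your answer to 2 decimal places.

76.00

|A∩B|: x∈[1,9], y∈[0,7] → 8·7 = 56.
|A △ B| = |A| + |B| − 2·|A∩B| = 56 + 132 − 112 = 76.00.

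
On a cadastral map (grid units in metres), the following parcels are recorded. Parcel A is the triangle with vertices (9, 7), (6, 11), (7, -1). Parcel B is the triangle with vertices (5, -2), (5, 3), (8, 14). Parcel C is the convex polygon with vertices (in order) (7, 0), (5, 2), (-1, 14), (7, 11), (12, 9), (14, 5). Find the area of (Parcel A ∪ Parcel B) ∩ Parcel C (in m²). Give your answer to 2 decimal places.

|Parcel A ∪ Parcel B| = 22.0657.
|(Parcel A ∪ Parcel B) ∩ Parcel C| = 20.19.

20.19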